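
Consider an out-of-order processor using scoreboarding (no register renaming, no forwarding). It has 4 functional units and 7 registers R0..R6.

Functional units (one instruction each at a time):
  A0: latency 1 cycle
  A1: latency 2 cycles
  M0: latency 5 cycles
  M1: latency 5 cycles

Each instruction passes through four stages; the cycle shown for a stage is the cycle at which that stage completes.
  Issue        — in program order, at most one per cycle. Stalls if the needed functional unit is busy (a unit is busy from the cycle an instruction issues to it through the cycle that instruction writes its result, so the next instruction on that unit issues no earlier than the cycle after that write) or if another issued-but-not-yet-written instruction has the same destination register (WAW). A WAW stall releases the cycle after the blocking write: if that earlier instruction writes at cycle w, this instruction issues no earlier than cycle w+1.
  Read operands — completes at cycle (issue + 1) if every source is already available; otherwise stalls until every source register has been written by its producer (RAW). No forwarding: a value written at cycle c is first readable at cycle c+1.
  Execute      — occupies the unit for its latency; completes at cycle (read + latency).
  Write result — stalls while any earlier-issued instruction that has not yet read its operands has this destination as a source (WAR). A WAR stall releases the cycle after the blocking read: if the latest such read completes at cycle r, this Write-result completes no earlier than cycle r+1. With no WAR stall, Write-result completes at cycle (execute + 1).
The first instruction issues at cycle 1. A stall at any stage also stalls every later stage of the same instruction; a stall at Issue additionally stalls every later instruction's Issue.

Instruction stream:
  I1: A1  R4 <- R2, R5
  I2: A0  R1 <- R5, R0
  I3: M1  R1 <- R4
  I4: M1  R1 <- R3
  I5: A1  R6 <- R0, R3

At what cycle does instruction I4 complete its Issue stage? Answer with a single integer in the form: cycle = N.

t=1  I1 issues→A1
t=2  I1 reads, I2 issues→A0
t=3  I2 reads
t=4  I1 exec-done, I2 exec-done
t=5  I1 writes R4, I2 writes R1
t=6  I3 issues→M1
t=7  I3 reads
t=12  I3 exec-done
t=13  I3 writes R1
t=14  I4 issues→M1
t=15  I4 reads, I5 issues→A1
t=16  I5 reads
t=18  I5 exec-done
t=19  I5 writes R6
t=20  I4 exec-done
t=21  I4 writes R1

cycle = 14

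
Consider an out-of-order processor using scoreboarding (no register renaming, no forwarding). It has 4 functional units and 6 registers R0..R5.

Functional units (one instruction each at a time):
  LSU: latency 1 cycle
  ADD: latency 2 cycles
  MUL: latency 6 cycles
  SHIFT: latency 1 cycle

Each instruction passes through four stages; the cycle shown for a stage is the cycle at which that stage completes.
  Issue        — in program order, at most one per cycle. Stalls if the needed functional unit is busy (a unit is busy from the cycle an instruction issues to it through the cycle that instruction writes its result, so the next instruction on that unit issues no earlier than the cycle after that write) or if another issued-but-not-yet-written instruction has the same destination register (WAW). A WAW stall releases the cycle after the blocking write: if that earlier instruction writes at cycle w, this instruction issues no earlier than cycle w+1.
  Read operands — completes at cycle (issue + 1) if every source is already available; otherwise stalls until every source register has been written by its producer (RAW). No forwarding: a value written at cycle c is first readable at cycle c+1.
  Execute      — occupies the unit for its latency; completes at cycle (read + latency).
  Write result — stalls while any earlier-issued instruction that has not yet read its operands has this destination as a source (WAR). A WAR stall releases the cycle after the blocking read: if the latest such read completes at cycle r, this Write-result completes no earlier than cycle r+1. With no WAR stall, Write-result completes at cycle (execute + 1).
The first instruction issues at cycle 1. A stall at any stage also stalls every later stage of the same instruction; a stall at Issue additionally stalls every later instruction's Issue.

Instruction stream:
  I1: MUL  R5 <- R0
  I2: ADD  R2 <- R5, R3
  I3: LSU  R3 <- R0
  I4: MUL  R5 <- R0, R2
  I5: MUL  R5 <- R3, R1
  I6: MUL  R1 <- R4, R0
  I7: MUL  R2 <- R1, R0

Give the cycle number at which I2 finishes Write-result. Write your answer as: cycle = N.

cycle = 13

t=1  I1 dispatched to MUL
t=2  I1 operands ready; I2 dispatched to ADD
t=3  I3 dispatched to LSU
t=4  I3 operands ready
t=5  I3 complete
t=8  I1 complete
t=9  R5←I1
t=10  I2 operands ready; I4 dispatched to MUL
t=11  R3←I3
t=12  I2 complete
t=13  R2←I2
t=14  I4 operands ready
t=20  I4 complete
t=21  R5←I4
t=22  I5 dispatched to MUL
t=23  I5 operands ready
t=29  I5 complete
t=30  R5←I5
t=31  I6 dispatched to MUL
t=32  I6 operands ready
t=38  I6 complete
t=39  R1←I6
t=40  I7 dispatched to MUL
t=41  I7 operands ready
t=47  I7 complete
t=48  R2←I7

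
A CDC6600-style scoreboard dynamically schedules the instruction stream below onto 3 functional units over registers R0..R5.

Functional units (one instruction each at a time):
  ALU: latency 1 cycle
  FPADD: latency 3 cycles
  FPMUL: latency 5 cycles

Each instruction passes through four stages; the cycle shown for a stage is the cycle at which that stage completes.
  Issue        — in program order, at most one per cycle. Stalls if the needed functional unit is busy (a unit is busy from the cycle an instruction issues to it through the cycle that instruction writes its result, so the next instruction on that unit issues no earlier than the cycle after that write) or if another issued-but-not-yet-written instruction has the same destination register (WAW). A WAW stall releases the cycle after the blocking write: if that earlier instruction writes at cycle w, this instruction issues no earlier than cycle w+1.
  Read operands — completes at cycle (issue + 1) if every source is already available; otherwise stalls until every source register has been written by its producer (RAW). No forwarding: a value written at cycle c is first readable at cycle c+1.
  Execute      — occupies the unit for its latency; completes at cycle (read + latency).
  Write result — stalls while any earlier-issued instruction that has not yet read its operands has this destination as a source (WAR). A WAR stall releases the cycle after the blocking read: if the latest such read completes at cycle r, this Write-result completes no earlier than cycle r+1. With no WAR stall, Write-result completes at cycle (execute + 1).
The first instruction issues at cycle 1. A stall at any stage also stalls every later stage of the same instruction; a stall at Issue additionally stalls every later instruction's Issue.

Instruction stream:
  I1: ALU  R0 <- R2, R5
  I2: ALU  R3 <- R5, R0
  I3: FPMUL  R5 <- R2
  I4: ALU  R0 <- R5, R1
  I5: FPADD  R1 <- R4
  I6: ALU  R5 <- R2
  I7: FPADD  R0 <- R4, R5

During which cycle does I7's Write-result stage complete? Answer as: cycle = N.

cycle = 25

I1 -> (1, 2, 3, 4)
I2 -> (5, 6, 7, 8)  // struct: ALU busy until I1 writes@4
I3 -> (6, 7, 12, 13)
I4 -> (9, 14, 15, 16)  // struct: ALU busy until I2 writes@8, RAW R5: wait I3 write@13
I5 -> (10, 11, 14, 15)
I6 -> (17, 18, 19, 20)  // struct: ALU busy until I4 writes@16
I7 -> (18, 21, 24, 25)  // RAW R5: wait I6 write@20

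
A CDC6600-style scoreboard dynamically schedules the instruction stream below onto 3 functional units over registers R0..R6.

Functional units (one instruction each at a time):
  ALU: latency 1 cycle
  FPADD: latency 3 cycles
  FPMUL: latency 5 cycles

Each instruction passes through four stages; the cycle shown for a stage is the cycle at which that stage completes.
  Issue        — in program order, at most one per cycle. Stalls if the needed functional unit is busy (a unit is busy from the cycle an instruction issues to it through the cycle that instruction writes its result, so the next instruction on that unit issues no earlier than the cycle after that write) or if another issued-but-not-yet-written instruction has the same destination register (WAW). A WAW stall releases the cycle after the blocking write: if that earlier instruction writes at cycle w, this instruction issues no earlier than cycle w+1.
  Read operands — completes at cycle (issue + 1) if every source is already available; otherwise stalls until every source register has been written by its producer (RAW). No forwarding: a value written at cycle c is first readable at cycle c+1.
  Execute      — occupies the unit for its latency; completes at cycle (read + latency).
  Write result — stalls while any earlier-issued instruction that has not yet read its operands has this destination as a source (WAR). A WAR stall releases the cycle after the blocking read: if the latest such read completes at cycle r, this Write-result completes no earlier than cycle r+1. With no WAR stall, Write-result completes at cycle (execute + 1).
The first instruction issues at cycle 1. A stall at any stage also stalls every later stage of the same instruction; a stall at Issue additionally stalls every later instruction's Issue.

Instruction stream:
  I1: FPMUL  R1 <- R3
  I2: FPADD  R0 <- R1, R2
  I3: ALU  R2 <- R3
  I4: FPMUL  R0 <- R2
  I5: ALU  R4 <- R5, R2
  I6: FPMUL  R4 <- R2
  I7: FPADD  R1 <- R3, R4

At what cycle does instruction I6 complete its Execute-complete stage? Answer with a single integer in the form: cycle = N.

cycle 1: I1→FPMUL
cycle 2: I1 RO, I2→FPADD
cycle 3: I3→ALU
cycle 4: I3 RO
cycle 5: I3 EX
cycle 7: I1 EX
cycle 8: I1 WR R1
cycle 9: I2 RO
cycle 10: I3 WR R2
cycle 12: I2 EX
cycle 13: I2 WR R0
cycle 14: I4→FPMUL
cycle 15: I4 RO, I5→ALU
cycle 16: I5 RO
cycle 17: I5 EX
cycle 18: I5 WR R4
cycle 20: I4 EX
cycle 21: I4 WR R0
cycle 22: I6→FPMUL
cycle 23: I6 RO, I7→FPADD
cycle 28: I6 EX
cycle 29: I6 WR R4
cycle 30: I7 RO
cycle 33: I7 EX
cycle 34: I7 WR R1

cycle = 28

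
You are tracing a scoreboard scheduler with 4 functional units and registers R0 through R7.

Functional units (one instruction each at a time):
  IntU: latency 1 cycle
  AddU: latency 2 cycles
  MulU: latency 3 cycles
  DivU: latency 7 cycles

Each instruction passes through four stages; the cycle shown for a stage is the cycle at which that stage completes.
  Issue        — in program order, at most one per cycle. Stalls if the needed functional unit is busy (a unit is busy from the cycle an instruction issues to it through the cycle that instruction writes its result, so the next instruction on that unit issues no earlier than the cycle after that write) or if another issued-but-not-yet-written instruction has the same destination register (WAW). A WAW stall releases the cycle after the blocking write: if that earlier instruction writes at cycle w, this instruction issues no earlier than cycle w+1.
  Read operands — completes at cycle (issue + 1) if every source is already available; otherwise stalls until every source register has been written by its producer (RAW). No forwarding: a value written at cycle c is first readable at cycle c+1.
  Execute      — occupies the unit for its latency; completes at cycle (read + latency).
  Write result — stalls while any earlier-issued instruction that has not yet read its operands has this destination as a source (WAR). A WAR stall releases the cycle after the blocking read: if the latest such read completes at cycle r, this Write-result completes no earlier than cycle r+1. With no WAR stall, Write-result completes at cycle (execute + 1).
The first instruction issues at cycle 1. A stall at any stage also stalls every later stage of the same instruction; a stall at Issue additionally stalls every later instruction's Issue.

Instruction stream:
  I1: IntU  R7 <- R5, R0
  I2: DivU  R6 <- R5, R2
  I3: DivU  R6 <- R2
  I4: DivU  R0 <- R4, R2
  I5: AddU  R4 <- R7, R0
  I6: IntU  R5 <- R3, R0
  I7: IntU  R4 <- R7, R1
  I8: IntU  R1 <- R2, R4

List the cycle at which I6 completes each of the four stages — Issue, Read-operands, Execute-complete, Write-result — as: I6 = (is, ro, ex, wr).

I6 = (24, 32, 33, 34)

cycle 1: I1 issues→IntU
cycle 2: I1 reads; I2 issues→DivU
cycle 3: I1 exec-done; I2 reads
cycle 4: I1 writes R7
cycle 10: I2 exec-done
cycle 11: I2 writes R6
cycle 12: I3 issues→DivU
cycle 13: I3 reads
cycle 20: I3 exec-done
cycle 21: I3 writes R6
cycle 22: I4 issues→DivU
cycle 23: I4 reads; I5 issues→AddU
cycle 24: I6 issues→IntU
cycle 30: I4 exec-done
cycle 31: I4 writes R0
cycle 32: I5 reads; I6 reads
cycle 33: I6 exec-done
cycle 34: I5 exec-done; I6 writes R5
cycle 35: I5 writes R4
cycle 36: I7 issues→IntU
cycle 37: I7 reads
cycle 38: I7 exec-done
cycle 39: I7 writes R4
cycle 40: I8 issues→IntU
cycle 41: I8 reads
cycle 42: I8 exec-done
cycle 43: I8 writes R1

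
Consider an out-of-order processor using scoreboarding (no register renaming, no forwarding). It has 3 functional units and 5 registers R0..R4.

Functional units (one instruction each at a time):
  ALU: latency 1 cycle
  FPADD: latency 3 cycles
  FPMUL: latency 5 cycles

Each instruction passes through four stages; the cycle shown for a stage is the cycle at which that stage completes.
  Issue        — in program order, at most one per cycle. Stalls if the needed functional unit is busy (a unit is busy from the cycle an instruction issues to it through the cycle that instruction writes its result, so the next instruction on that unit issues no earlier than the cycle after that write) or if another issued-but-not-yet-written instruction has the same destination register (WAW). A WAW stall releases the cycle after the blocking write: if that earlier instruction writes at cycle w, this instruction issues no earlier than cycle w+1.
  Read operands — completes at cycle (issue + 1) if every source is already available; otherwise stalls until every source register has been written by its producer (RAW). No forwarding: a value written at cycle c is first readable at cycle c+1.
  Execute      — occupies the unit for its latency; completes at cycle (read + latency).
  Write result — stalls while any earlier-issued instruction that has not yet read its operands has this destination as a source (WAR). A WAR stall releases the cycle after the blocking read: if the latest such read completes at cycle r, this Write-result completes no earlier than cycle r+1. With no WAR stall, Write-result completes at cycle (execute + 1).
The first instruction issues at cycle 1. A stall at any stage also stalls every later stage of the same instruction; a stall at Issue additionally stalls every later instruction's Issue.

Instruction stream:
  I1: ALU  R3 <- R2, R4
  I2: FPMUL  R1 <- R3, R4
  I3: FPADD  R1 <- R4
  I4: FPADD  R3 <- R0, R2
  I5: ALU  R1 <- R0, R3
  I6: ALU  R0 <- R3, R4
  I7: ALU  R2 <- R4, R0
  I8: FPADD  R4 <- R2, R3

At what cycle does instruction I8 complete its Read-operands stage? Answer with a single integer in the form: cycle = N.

cycle = 35

[1] I1 issues→ALU
[2] I1 reads | I2 issues→FPMUL
[3] I1 exec-done
[4] I1 writes R3
[5] I2 reads
[10] I2 exec-done
[11] I2 writes R1
[12] I3 issues→FPADD
[13] I3 reads
[16] I3 exec-done
[17] I3 writes R1
[18] I4 issues→FPADD
[19] I4 reads | I5 issues→ALU
[22] I4 exec-done
[23] I4 writes R3
[24] I5 reads
[25] I5 exec-done
[26] I5 writes R1
[27] I6 issues→ALU
[28] I6 reads
[29] I6 exec-done
[30] I6 writes R0
[31] I7 issues→ALU
[32] I7 reads | I8 issues→FPADD
[33] I7 exec-done
[34] I7 writes R2
[35] I8 reads
[38] I8 exec-done
[39] I8 writes R4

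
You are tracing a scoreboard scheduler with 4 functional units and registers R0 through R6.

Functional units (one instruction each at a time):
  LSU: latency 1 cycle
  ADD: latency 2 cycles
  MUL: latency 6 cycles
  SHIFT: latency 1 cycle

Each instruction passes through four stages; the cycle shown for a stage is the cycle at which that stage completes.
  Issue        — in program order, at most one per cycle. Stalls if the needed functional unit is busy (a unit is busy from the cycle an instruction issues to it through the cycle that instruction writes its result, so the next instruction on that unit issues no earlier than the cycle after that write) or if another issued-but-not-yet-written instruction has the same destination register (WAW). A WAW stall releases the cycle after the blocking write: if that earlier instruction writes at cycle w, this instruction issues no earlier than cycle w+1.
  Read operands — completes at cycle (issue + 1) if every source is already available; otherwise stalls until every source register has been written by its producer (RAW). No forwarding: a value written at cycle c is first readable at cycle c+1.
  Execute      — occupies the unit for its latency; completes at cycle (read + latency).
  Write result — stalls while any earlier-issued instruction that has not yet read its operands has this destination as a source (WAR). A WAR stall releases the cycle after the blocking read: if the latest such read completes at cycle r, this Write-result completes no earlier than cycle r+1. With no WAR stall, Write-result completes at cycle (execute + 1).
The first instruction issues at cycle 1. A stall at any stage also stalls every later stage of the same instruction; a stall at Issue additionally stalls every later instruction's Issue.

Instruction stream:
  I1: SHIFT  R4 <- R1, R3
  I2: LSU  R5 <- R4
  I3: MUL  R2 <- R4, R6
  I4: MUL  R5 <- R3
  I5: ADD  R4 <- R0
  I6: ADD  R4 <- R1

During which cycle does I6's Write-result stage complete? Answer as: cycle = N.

I1  is:1  ro:2  ex:3  wr:4
I2  is:2  ro:5  ex:6  wr:7  — RAW R4: wait I1 write@4
I3  is:3  ro:5  ex:11  wr:12  — RAW R4: wait I1 write@4
I4  is:13  ro:14  ex:20  wr:21  — struct: MUL busy until I3 writes@12
I5  is:14  ro:15  ex:17  wr:18
I6  is:19  ro:20  ex:22  wr:23  — struct: ADD busy until I5 writes@18

cycle = 23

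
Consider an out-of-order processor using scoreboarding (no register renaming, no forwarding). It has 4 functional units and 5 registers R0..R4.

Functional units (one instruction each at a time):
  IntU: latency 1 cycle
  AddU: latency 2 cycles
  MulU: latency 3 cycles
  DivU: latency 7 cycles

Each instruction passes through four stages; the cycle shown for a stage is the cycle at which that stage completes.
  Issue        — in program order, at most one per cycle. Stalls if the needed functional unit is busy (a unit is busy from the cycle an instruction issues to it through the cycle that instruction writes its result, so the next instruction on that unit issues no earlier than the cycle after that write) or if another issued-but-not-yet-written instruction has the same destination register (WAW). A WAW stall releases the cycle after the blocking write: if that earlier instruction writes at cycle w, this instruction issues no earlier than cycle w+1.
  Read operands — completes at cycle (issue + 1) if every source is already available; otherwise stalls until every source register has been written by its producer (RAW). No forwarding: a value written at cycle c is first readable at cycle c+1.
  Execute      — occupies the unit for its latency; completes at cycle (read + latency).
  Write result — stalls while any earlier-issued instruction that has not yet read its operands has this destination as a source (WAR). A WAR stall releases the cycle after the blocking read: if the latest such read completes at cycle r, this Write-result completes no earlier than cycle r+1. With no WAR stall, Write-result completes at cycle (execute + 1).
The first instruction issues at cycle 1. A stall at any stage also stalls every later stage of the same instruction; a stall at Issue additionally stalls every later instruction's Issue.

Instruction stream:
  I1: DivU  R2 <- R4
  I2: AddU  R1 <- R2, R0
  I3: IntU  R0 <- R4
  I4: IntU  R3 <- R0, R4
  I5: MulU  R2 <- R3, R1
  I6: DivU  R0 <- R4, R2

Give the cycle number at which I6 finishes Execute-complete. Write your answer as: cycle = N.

cycle = 29

I1: IS=1 RO=2 EX=9 WR=10
I2: IS=2 RO=11 EX=13 WR=14  [RAW R2: wait I1 write@10]
I3: IS=3 RO=4 EX=5 WR=12  [WAR R0: wait I2 read@11]
I4: IS=13 RO=14 EX=15 WR=16  [struct: IntU busy until I3 writes@12]
I5: IS=14 RO=17 EX=20 WR=21  [RAW R3: wait I4 write@16]
I6: IS=15 RO=22 EX=29 WR=30  [RAW R2: wait I5 write@21]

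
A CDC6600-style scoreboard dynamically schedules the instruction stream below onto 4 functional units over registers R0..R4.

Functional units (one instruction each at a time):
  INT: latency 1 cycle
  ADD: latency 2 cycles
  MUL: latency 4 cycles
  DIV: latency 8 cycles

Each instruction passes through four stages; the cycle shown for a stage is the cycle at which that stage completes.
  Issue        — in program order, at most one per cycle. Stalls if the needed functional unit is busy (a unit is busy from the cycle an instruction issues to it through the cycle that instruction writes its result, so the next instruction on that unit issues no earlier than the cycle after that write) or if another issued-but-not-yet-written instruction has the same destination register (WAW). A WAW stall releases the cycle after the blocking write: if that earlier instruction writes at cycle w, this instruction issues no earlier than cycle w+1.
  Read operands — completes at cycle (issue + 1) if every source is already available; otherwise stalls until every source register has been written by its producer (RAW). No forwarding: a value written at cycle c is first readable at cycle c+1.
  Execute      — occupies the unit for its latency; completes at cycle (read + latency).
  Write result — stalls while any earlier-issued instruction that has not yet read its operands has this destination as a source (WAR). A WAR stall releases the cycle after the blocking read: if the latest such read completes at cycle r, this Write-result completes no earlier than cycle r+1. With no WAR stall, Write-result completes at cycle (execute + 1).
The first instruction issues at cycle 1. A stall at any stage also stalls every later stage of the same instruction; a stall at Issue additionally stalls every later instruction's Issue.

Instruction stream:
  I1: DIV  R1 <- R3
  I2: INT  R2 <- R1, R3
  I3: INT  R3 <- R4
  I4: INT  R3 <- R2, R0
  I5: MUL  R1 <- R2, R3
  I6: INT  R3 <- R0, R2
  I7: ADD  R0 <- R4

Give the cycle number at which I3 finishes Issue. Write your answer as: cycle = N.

I1  is:1  ro:2  ex:10  wr:11
I2  is:2  ro:12  ex:13  wr:14  — RAW R1: wait I1 write@11
I3  is:15  ro:16  ex:17  wr:18  — struct: INT busy until I2 writes@14
I4  is:19  ro:20  ex:21  wr:22  — struct: INT busy until I3 writes@18
I5  is:20  ro:23  ex:27  wr:28  — RAW R3: wait I4 write@22
I6  is:23  ro:24  ex:25  wr:26  — struct: INT busy until I4 writes@22
I7  is:24  ro:25  ex:27  wr:28

cycle = 15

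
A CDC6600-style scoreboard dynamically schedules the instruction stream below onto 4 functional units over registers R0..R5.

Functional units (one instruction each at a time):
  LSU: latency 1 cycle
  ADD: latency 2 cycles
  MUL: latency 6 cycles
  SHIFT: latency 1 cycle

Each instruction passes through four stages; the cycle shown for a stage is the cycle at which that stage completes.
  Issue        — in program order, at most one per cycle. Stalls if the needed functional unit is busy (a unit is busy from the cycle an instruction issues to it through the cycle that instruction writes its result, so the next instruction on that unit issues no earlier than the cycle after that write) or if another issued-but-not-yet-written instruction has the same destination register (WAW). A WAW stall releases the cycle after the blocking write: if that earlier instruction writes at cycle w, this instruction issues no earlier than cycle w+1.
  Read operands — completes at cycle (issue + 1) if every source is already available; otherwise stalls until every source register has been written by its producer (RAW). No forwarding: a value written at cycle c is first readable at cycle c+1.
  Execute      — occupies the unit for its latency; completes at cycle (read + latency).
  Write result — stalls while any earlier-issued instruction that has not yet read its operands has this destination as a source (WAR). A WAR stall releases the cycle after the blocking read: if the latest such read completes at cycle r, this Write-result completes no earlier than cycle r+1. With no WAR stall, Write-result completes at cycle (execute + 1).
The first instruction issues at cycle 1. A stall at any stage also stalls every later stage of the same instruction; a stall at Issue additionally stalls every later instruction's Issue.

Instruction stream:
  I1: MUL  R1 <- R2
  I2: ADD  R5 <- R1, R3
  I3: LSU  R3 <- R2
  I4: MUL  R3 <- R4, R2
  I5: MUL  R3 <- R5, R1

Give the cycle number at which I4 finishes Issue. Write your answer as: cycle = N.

cycle = 12

cycle 1: I1 dispatched to MUL
cycle 2: I1 operands ready · I2 dispatched to ADD
cycle 3: I3 dispatched to LSU
cycle 4: I3 operands ready
cycle 5: I3 complete
cycle 8: I1 complete
cycle 9: R1←I1
cycle 10: I2 operands ready
cycle 11: R3←I3
cycle 12: I2 complete · I4 dispatched to MUL
cycle 13: R5←I2 · I4 operands ready
cycle 19: I4 complete
cycle 20: R3←I4
cycle 21: I5 dispatched to MUL
cycle 22: I5 operands ready
cycle 28: I5 complete
cycle 29: R3←I5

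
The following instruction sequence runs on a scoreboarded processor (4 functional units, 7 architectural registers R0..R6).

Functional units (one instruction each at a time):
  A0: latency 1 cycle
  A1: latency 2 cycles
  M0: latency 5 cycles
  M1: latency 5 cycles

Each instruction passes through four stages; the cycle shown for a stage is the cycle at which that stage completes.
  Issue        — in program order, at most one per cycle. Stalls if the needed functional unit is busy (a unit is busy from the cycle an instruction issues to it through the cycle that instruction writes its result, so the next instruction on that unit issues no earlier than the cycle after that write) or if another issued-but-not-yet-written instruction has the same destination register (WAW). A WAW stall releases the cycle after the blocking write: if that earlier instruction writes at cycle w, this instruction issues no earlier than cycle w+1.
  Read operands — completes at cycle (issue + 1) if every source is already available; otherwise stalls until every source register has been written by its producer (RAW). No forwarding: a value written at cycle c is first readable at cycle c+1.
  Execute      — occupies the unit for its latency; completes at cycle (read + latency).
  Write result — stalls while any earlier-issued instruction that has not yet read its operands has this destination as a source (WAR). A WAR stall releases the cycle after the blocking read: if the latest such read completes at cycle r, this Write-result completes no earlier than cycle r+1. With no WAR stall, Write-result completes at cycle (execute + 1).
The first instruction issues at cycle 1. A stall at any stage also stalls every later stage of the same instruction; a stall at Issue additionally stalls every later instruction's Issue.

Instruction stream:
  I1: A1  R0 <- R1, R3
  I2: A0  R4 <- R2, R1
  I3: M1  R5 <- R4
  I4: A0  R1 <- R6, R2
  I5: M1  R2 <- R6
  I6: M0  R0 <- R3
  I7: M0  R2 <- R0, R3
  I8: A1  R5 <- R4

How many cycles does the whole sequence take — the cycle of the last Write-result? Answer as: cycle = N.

cycle 1: I1 issues→A1
cycle 2: I1 reads | I2 issues→A0
cycle 3: I2 reads | I3 issues→M1
cycle 4: I1 exec-done | I2 exec-done
cycle 5: I1 writes R0 | I2 writes R4
cycle 6: I3 reads | I4 issues→A0
cycle 7: I4 reads
cycle 8: I4 exec-done
cycle 9: I4 writes R1
cycle 11: I3 exec-done
cycle 12: I3 writes R5
cycle 13: I5 issues→M1
cycle 14: I5 reads | I6 issues→M0
cycle 15: I6 reads
cycle 19: I5 exec-done
cycle 20: I5 writes R2 | I6 exec-done
cycle 21: I6 writes R0
cycle 22: I7 issues→M0
cycle 23: I7 reads | I8 issues→A1
cycle 24: I8 reads
cycle 26: I8 exec-done
cycle 27: I8 writes R5
cycle 28: I7 exec-done
cycle 29: I7 writes R2

cycle = 29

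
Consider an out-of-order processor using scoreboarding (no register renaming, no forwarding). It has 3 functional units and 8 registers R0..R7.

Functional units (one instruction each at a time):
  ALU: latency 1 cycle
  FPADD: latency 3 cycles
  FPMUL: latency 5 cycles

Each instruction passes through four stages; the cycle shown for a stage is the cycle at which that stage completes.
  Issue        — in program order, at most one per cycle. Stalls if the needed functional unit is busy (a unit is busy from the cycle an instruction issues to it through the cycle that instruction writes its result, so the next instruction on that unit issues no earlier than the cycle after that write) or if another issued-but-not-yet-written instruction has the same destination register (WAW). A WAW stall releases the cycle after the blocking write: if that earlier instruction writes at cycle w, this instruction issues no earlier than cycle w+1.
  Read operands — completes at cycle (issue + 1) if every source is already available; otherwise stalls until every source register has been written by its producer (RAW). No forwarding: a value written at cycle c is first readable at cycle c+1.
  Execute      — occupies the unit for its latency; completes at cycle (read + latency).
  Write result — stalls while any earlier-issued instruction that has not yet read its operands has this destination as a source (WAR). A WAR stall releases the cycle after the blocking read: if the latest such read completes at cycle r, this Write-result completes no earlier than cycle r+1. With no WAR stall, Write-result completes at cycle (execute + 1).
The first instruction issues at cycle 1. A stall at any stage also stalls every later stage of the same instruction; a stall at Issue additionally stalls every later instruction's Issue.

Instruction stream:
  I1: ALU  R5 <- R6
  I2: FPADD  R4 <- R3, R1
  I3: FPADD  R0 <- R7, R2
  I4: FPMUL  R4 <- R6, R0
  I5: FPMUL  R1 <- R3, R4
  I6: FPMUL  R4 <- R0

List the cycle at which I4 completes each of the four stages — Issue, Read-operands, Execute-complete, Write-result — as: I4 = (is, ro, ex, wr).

  I1 | 1 | 2 | 3 | 4
  I2 | 2 | 3 | 6 | 7
  I3 | 8 | 9 | 12 | 13   struct: FPADD busy until I2 writes@7
  I4 | 9 | 14 | 19 | 20   RAW R0: wait I3 write@13
  I5 | 21 | 22 | 27 | 28   struct: FPMUL busy until I4 writes@20
  I6 | 29 | 30 | 35 | 36   struct: FPMUL busy until I5 writes@28

I4 = (9, 14, 19, 20)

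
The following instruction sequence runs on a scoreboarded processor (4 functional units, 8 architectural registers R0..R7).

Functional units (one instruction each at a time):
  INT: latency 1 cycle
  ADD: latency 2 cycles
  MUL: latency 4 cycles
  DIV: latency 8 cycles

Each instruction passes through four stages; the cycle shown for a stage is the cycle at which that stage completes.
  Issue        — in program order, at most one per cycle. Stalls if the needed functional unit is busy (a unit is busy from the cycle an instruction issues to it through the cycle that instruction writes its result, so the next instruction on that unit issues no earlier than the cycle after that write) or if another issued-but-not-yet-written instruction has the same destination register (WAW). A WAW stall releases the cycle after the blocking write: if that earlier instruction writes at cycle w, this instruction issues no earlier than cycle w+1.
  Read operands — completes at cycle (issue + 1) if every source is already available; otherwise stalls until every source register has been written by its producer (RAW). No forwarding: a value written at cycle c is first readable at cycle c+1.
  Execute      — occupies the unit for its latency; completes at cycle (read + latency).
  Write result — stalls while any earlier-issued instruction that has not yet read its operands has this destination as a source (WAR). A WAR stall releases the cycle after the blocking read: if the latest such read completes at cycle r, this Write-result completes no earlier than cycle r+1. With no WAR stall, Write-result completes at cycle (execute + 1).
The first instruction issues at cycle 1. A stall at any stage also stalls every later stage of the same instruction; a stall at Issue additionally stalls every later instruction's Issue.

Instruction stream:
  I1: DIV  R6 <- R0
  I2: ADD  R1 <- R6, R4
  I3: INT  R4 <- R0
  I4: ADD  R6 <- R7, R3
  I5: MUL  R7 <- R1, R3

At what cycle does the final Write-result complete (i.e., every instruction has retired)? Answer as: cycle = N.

1) issue 1, read 2, done 10, write 11
2) issue 2, read 12, done 14, write 15  <RAW R6: wait I1 write@11>
3) issue 3, read 4, done 5, write 13  <WAR R4: wait I2 read@12>
4) issue 16, read 17, done 19, write 20  <struct: ADD busy until I2 writes@15>
5) issue 17, read 18, done 22, write 23

cycle = 23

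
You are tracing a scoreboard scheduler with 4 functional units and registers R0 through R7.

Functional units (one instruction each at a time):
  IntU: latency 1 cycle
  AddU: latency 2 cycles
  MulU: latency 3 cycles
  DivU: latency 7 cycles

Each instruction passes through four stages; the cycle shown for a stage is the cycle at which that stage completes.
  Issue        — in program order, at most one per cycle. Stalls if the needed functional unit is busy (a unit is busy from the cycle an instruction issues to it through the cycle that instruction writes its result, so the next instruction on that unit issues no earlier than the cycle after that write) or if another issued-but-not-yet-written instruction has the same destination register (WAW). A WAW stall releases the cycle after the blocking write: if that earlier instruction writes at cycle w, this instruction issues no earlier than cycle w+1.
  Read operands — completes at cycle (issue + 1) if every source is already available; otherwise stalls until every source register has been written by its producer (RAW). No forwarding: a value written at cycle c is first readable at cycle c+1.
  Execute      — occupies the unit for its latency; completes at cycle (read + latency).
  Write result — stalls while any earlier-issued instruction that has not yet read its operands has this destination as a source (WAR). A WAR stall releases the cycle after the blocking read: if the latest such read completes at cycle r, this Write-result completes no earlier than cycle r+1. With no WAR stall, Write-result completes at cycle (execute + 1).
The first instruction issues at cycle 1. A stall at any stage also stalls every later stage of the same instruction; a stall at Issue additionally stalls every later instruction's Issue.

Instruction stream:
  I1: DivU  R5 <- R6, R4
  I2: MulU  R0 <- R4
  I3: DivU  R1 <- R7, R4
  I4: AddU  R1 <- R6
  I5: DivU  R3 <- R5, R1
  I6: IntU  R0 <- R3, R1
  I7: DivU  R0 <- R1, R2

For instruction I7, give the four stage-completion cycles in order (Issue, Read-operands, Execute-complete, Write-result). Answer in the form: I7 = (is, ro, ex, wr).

I7 = (38, 39, 46, 47)

cycle 1: I1→DivU
cycle 2: I1 RO; I2→MulU
cycle 3: I2 RO
cycle 6: I2 EX
cycle 7: I2 WR R0
cycle 9: I1 EX
cycle 10: I1 WR R5
cycle 11: I3→DivU
cycle 12: I3 RO
cycle 19: I3 EX
cycle 20: I3 WR R1
cycle 21: I4→AddU
cycle 22: I4 RO; I5→DivU
cycle 23: I6→IntU
cycle 24: I4 EX
cycle 25: I4 WR R1
cycle 26: I5 RO
cycle 33: I5 EX
cycle 34: I5 WR R3
cycle 35: I6 RO
cycle 36: I6 EX
cycle 37: I6 WR R0
cycle 38: I7→DivU
cycle 39: I7 RO
cycle 46: I7 EX
cycle 47: I7 WR R0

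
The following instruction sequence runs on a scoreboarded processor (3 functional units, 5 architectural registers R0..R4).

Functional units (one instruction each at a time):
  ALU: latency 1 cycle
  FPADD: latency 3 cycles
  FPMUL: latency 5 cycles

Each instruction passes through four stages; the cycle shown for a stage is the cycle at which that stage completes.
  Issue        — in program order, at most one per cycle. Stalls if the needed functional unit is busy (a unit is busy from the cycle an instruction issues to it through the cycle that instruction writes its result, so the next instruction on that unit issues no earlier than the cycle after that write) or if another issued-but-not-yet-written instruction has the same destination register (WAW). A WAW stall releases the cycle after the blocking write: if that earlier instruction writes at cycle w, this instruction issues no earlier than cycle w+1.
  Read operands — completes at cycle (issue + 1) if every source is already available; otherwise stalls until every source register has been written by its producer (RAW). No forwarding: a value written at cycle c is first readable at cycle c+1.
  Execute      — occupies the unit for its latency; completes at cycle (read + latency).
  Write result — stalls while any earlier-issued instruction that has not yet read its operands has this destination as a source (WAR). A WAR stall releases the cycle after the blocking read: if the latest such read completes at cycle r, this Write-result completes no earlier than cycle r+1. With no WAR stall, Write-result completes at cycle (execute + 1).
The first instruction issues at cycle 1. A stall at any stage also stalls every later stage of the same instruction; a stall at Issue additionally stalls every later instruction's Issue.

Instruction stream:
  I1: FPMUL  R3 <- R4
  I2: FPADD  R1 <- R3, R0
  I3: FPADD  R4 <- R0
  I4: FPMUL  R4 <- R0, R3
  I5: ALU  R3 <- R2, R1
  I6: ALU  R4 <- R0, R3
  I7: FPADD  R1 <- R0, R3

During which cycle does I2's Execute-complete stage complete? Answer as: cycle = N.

cycle = 12

c1: I1 issues→FPMUL
c2: I1 reads | I2 issues→FPADD
c7: I1 exec-done
c8: I1 writes R3
c9: I2 reads
c12: I2 exec-done
c13: I2 writes R1
c14: I3 issues→FPADD
c15: I3 reads
c18: I3 exec-done
c19: I3 writes R4
c20: I4 issues→FPMUL
c21: I4 reads | I5 issues→ALU
c22: I5 reads
c23: I5 exec-done
c24: I5 writes R3
c26: I4 exec-done
c27: I4 writes R4
c28: I6 issues→ALU
c29: I6 reads | I7 issues→FPADD
c30: I6 exec-done | I7 reads
c31: I6 writes R4
c33: I7 exec-done
c34: I7 writes R1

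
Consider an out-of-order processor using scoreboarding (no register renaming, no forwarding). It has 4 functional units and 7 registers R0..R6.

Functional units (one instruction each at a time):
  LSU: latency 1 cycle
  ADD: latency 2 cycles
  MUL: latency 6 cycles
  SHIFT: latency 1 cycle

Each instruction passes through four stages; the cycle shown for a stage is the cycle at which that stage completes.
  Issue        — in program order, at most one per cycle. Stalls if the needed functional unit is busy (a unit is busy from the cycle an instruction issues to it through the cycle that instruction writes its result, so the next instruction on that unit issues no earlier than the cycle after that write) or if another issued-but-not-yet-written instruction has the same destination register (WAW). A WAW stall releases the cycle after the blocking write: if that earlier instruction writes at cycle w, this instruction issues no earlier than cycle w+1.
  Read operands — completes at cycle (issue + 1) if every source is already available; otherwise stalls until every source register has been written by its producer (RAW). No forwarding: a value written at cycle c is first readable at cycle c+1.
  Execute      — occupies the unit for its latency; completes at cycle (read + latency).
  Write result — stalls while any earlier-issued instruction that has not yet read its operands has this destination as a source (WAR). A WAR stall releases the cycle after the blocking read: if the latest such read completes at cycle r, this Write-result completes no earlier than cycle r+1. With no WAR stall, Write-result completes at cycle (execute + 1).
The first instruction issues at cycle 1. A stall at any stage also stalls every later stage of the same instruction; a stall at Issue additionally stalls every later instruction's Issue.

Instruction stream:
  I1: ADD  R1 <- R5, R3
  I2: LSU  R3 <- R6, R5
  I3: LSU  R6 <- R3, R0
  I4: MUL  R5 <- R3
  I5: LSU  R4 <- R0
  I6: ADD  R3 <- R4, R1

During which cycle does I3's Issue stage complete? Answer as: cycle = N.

cycle = 6

[1] issue I1 (ADD)
[2] I1 read-ops; issue I2 (LSU)
[3] I2 read-ops
[4] I1 finished on ADD; I2 finished on LSU
[5] I1→R1; I2→R3
[6] issue I3 (LSU)
[7] I3 read-ops; issue I4 (MUL)
[8] I3 finished on LSU; I4 read-ops
[9] I3→R6
[10] issue I5 (LSU)
[11] I5 read-ops; issue I6 (ADD)
[12] I5 finished on LSU
[13] I5→R4
[14] I4 finished on MUL; I6 read-ops
[15] I4→R5
[16] I6 finished on ADD
[17] I6→R3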